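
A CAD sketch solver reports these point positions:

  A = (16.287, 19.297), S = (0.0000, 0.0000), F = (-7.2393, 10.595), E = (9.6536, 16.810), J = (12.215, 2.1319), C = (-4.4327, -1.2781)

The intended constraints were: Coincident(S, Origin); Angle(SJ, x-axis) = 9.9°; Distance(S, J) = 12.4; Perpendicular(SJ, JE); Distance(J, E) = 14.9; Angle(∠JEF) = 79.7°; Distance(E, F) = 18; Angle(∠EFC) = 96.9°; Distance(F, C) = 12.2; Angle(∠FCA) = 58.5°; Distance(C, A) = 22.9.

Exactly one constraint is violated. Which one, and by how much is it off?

Distance(C, A) = 22.9 — off by 6.30.

S = (0.00, 0.00) ✓; SJ at 9.900° ✓; |SJ| = 12.40 ✓; ∠(SJ, JE) = 90.00° ✓; |JE| = 14.90 ✓; ∠JEF = 79.70° ✓; |EF| = 18.00 ✓; ∠EFC = 96.90° ✓; |FC| = 12.20 ✓; ∠FCA = 58.50° ✓; |CA| = 29.20 ✗.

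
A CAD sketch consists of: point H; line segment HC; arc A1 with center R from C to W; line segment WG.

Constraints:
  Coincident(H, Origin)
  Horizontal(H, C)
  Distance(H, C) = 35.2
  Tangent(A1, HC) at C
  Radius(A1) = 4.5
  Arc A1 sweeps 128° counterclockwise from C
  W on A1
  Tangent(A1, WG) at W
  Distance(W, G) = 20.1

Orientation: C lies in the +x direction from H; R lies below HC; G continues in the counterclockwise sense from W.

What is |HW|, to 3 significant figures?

32.5

H is at the origin; H and C share the same y with |HC| = 35.2 and C on the +x side, so C = (35.2, 0.00). A1 meets HC tangentially, so RC is at right angles to HC, so R = C + (0, -4.5) = (35.2, -4.50). On A1, C sits at bearing 90° from R; a 128° counterclockwise sweep puts W at bearing 218°, so W = R + 4.5·(cos 218°, sin 218°) = (31.7, -7.27). Then |HW| = |W − H| = 32.5.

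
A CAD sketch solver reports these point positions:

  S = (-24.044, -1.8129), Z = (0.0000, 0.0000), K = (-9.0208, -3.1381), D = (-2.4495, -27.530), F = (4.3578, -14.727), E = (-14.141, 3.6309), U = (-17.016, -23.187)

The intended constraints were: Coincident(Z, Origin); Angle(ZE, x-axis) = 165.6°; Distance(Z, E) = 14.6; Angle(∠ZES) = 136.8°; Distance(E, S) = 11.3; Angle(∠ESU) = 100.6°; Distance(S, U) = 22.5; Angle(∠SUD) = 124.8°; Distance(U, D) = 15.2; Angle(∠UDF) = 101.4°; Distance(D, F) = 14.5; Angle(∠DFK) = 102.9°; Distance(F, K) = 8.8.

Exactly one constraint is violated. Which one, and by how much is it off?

Distance(F, K) = 8.8 — off by 8.90.

Z = (0.00, 0.00) ✓; ZE at 165.6° ✓; |ZE| = 14.60 ✓; ∠ZES = 136.8° ✓; |ES| = 11.30 ✓; ∠ESU = 100.6° ✓; |SU| = 22.50 ✓; ∠SUD = 124.8° ✓; |UD| = 15.20 ✓; ∠UDF = 101.4° ✓; |DF| = 14.50 ✓; ∠DFK = 102.9° ✓; |FK| = 17.70 ✗.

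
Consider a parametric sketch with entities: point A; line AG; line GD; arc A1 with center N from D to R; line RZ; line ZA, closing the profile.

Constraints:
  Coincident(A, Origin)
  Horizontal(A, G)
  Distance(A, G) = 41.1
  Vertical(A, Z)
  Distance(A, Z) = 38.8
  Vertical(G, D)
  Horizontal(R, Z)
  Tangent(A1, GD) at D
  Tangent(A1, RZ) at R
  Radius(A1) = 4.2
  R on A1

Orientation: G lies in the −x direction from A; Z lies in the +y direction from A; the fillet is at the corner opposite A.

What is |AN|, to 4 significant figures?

50.58

A is at the origin; AG is horizontal with |AG| = 41.1 and G on the −x side, so G = (-41.10, 0.000). A and Z share the same x with |AZ| = 38.8 and Z on the +y side, so Z = (0.000, 38.80). The virtual corner opposite A is at (-41.10, 38.80). Since A1 is tangent to GD there, ND ⟂ GD and A1 meets RZ tangentially, so NR is at right angles to RZ, with radius 4.2, so the center N sits 4.2 in from both sides at N = (-36.90, 34.60). Then |AN| = |N − A| = 50.58.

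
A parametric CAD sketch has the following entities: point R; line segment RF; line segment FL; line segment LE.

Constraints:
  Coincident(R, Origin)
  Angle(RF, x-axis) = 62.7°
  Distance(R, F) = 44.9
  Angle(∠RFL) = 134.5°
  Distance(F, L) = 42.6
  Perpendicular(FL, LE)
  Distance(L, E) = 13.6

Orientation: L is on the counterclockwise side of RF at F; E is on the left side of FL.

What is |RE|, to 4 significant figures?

76.33

R is at the origin; RF runs at 62.7° with length 44.9, so F = 44.9·(cos 62.7°, sin 62.7°) = (20.59, 39.90). ∠RFL = 134.5°, so FL runs at 62.7° + (180° − 134.5°) = 108.2° from the x-axis; with |FL| = 42.6, L = F + 42.6·(cos 108.2°, sin 108.2°) = (7.288, 80.37). The perpendicularity gives LE at right angles to FL; with |LE| = 13.6 on the left of FL, E = L + 13.6·(-0.9500, -0.3123) = (-5.632, 76.12). Then |RE| = |E − R| = 76.33.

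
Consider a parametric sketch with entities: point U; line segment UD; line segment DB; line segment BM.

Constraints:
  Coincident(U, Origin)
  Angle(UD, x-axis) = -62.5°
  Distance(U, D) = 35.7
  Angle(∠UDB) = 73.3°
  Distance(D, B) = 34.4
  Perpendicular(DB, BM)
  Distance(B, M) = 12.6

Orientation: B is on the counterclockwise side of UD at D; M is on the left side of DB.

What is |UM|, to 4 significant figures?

32.39

∠UDB = 73.3°, so DB runs at -62.5° + (180° − 73.3°) = 44.20° from the x-axis; with |DB| = 34.4, B = D + 34.4·(cos 44.20°, sin 44.20°) = (41.15, -7.684). DB is perpendicular to BM; with |BM| = 12.6 on the left of DB, M = B + 12.6·(-0.6972, 0.7169) = (32.36, 1.349). Then |UM| = |M − U| = 32.39.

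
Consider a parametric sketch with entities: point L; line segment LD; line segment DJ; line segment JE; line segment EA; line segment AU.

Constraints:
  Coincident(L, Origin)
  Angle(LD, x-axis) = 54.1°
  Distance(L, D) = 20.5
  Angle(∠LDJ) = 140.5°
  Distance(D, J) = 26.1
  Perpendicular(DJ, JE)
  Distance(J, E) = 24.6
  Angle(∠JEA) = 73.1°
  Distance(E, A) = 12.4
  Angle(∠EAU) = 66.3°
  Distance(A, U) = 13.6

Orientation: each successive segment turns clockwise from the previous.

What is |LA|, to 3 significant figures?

31.1

The perpendicularity gives JE at right angles to DJ, so JE runs at -75.4°; with |JE| = 24.6, E = (43.5, -0.621). ∠JEA = 73.1° gives EA at 178° from the x-axis; with |EA| = 12.4, A = (31.1, -0.123). Then |LA| = |A − L| = 31.1.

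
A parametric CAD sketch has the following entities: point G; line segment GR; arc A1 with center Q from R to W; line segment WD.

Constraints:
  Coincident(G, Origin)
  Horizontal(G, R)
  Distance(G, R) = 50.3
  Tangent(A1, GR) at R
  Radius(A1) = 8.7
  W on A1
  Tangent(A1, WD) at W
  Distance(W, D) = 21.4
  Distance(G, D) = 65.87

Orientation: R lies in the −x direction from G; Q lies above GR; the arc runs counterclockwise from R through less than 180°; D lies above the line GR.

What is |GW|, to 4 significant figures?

46.29

Checks: |GR| = 50.30 ✓; |QW| = 8.700 ✓; ∠(QW, WD) = 90.00° ✓; |WD| = 21.40 ✓; |GD| = 65.87 ✓.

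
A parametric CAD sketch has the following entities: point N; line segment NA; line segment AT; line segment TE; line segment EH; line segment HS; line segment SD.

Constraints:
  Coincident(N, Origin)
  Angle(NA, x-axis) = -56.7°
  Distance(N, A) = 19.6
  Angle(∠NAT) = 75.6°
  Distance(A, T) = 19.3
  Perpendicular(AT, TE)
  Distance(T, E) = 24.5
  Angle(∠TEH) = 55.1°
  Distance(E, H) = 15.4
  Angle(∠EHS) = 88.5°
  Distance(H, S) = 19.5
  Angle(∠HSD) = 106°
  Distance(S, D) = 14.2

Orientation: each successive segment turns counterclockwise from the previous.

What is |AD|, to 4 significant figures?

31.94

N is at the origin; NA runs at -56.7° with length 19.6, so A = (10.76, -16.38). ∠NAT = 75.6° gives AT at 47.70° from the x-axis; with |AT| = 19.3, T = (23.75, -2.107). The perpendicularity gives TE at right angles to AT, so TE runs at 137.7°; with |TE| = 24.5, E = (5.629, 14.38). ∠TEH = 55.1° gives EH at -97.40° from the x-axis; with |EH| = 15.4, H = (3.646, -0.8899). ∠EHS = 88.5° gives HS at -5.900° from the x-axis; with |HS| = 19.5, S = (23.04, -2.894). ∠HSD = 106.0° gives SD at 68.10° from the x-axis; with |SD| = 14.2, D = (28.34, 10.28). Then |AD| = |D − A| = 31.94.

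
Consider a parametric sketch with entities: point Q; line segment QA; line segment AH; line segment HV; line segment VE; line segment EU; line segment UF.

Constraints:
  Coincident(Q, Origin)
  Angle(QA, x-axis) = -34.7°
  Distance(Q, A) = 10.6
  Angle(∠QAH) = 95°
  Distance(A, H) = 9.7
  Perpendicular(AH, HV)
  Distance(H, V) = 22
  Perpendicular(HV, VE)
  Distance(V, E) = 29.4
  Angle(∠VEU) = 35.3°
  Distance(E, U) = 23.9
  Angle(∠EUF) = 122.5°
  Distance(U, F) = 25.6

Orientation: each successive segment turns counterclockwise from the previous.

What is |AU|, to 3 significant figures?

8.19

HV is perpendicular to VE, so VE runs at -130°; with |VE| = 29.4, E = (-20.8, -7.14). ∠VEU = 35.3° gives EU at 15.0° from the x-axis; with |EU| = 23.9, U = (2.29, -0.953). Then |AU| = |U − A| = 8.19.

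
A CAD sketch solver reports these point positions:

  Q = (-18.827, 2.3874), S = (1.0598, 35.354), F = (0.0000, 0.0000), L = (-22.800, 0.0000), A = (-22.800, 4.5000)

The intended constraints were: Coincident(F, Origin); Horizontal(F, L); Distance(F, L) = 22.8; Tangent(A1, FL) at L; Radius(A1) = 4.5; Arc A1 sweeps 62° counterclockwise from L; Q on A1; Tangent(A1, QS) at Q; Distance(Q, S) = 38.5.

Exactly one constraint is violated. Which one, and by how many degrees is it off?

Tangent(A1, QS) at Q — off by 3.10°.

F = (0.00, 0.00) ✓; F.y = 0.00, L.y = 0.00 ✓; |FL| = 22.80 ✓; ∠(AL, LF) = 90.00° ✓; |AL| = 4.500 ✓; bearing(A→Q) − bearing(A→L) = 62.00° ✓; |AQ| = 4.500 ✓; ∠(AQ, QS) = 93.10° ✗; |QS| = 38.50 ✓.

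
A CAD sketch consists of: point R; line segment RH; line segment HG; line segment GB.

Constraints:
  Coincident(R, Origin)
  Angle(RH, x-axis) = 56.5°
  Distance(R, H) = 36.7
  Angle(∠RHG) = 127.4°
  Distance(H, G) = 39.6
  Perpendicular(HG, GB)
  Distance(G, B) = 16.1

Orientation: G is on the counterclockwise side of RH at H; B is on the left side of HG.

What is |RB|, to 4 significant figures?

63.25

R is at the origin; RH runs at 56.5° with length 36.7, so H = 36.7·(cos 56.5°, sin 56.5°) = (20.26, 30.60). ∠RHG = 127.4°, so HG runs at 56.5° + (180° − 127.4°) = 109.1° from the x-axis; with |HG| = 39.6, G = H + 39.6·(cos 109.1°, sin 109.1°) = (7.298, 68.02). HG is perpendicular to GB; with |GB| = 16.1 on the left of HG, B = G + 16.1·(-0.9449, -0.3272) = (-7.915, 62.76). Then |RB| = |B − R| = 63.25.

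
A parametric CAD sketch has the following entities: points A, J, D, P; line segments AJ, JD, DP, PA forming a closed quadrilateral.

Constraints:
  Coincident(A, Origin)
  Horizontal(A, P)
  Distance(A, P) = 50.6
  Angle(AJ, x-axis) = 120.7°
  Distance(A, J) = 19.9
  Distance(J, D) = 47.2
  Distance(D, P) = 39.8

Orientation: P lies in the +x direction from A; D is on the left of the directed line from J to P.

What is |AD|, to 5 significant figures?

48.808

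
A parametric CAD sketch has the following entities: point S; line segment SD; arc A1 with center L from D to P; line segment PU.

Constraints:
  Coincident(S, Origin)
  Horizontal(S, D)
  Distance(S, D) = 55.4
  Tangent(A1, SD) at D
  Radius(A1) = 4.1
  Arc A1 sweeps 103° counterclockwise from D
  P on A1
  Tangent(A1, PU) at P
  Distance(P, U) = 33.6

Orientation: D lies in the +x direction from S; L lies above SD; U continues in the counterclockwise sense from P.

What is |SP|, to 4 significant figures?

59.61

S is at the origin; S and D share the same y with |SD| = 55.4 and D on the +x side, so D = (55.40, 0.000). A1 meets SD tangentially, so LD is at right angles to SD, so L = D + (0, 4.1) = (55.40, 4.100). On A1, D sits at bearing -90° from L; a 103° counterclockwise sweep puts P at bearing 13°, so P = L + 4.1·(cos 13°, sin 13°) = (59.39, 5.022). Then |SP| = |P − S| = 59.61.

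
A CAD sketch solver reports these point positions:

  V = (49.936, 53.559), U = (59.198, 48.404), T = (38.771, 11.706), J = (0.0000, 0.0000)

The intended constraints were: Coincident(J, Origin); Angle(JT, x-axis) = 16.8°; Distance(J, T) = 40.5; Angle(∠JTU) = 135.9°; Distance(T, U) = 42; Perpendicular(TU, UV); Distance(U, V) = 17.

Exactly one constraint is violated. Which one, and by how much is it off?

Distance(U, V) = 17 — off by 6.40.

J = (0.00, 0.00) ✓; JT at 16.80° ✓; |JT| = 40.50 ✓; ∠JTU = 135.9° ✓; |TU| = 42.00 ✓; ∠(TU, UV) = 90.00° ✓; |UV| = 10.60 ✗.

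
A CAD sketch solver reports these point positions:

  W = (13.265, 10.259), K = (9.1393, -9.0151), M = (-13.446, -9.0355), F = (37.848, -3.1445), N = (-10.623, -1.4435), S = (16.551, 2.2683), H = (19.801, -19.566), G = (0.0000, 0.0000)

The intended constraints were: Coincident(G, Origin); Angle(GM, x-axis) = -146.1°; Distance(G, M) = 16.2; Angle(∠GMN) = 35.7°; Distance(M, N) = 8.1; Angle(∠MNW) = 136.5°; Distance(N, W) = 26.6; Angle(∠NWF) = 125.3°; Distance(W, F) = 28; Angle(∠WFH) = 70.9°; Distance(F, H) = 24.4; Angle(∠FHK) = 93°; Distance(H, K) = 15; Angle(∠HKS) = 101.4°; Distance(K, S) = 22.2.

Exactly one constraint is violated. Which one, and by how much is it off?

Distance(K, S) = 22.2 — off by 8.70.

G = (0.00, 0.00) ✓; GM at -146.1° ✓; |GM| = 16.20 ✓; ∠GMN = 35.70° ✓; |MN| = 8.100 ✓; ∠MNW = 136.5° ✓; |NW| = 26.60 ✓; ∠NWF = 125.3° ✓; |WF| = 28.00 ✓; ∠WFH = 70.90° ✓; |FH| = 24.40 ✓; ∠FHK = 93.00° ✓; |HK| = 15.00 ✓; ∠HKS = 101.4° ✓; |KS| = 13.50 ✗.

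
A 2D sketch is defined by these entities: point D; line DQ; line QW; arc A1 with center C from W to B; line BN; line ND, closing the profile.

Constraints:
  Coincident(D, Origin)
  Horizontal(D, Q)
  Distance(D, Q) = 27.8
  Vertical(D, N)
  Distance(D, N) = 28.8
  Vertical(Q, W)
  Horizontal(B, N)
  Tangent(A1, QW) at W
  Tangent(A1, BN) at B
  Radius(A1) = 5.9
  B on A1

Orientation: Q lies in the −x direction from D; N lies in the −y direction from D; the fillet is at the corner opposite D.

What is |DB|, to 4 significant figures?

36.18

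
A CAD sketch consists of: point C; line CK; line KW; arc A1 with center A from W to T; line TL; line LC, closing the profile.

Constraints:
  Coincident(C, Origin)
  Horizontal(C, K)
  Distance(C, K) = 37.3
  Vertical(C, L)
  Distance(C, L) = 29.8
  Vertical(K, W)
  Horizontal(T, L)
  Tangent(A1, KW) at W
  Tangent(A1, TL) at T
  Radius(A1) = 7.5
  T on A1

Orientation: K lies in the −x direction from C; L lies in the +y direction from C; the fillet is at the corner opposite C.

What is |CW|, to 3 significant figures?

43.5

The virtual corner opposite C is at (-37.3, 29.8). Tangency of A1 to KW means the radius AW is perpendicular to KW and the tangent condition forces AT to be normal to TL, with radius 7.5, so the center A sits 7.5 in from both sides at A = (-29.8, 22.3). That places the tangent points at W = (-37.3, 22.3) on KW and T = (-29.8, 29.8) on TL. Then |CW| = |W − C| = 43.5.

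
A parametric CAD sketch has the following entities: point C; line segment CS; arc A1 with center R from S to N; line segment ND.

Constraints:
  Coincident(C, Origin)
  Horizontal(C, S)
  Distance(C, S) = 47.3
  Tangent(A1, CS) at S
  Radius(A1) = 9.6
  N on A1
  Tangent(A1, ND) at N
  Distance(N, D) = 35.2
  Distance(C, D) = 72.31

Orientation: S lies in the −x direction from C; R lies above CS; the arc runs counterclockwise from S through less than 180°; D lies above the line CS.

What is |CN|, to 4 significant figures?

41.59

Checks: |CS| = 47.30 ✓; |RN| = 9.600 ✓; ∠(RN, ND) = 90.00° ✓; |ND| = 35.20 ✓; |CD| = 72.31 ✓.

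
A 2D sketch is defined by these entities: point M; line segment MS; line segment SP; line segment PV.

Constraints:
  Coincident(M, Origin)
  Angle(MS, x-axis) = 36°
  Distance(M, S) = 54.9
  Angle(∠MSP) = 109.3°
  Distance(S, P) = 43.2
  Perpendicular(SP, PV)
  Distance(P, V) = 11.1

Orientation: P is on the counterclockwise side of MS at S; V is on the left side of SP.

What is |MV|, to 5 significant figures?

73.627

∠MSP = 109.3°, so SP runs at 36.0° + (180° − 109.3°) = 106.70° from the x-axis; with |SP| = 43.2, P = S + 43.2·(cos 106.70°, sin 106.70°) = (32.001, 73.647). SP is perpendicular to PV; with |PV| = 11.1 on the left of SP, V = P + 11.1·(-0.95782, -0.28736) = (21.369, 70.458). Then |MV| = |V − M| = 73.627.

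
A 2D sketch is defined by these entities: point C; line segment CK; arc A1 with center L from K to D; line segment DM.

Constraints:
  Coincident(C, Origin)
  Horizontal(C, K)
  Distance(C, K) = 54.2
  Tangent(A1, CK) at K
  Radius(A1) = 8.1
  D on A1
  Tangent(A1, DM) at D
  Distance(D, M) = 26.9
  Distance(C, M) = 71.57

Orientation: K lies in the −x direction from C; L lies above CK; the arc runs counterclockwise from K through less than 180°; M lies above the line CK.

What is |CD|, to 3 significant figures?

49.1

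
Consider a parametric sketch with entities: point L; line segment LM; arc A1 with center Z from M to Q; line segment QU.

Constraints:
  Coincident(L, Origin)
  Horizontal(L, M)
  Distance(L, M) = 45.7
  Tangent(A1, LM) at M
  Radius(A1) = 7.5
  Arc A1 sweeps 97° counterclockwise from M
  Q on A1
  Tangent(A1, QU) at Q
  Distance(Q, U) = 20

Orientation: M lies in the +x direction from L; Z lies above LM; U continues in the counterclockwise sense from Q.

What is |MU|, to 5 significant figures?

28.705

On A1, M sits at bearing -90° from Z; a 97° counterclockwise sweep puts Q at bearing 7°, so Q = Z + 7.5·(cos 7°, sin 7°) = (53.144, 8.4140). Tangency of A1 to QU means the radius ZQ is perpendicular to QU, so QU runs along (−sin 7°, cos 7°); with |QU| = 20.0, U = (50.707, 28.265). Then |MU| = |U − M| = 28.705.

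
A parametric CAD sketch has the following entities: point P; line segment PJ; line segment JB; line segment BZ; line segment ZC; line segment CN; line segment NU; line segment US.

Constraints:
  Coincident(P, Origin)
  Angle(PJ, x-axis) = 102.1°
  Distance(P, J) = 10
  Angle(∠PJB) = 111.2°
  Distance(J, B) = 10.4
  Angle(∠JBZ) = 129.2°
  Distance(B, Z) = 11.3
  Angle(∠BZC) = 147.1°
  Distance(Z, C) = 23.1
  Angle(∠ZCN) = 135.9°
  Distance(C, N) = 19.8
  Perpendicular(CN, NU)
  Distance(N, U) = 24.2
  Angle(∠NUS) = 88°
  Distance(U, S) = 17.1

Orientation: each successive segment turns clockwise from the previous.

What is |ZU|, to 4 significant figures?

37.28

P is at the origin; PJ runs at 102.1° with length 10.0, so J = (-2.096, 9.778). ∠PJB = 111.2° gives JB at 33.30° from the x-axis; with |JB| = 10.4, B = (6.596, 15.49). ∠JBZ = 129.2° gives BZ at -17.50° from the x-axis; with |BZ| = 11.3, Z = (17.37, 12.09). ∠BZC = 147.1° gives ZC at -50.40° from the x-axis; with |ZC| = 23.1, C = (32.10, -5.709). ∠ZCN = 135.9° gives CN at -94.50° from the x-axis; with |CN| = 19.8, N = (30.54, -25.45). The perpendicularity gives NU at right angles to CN, so NU runs at 175.5°; with |NU| = 24.2, U = (6.419, -23.55). Then |ZU| = |U − Z| = 37.28.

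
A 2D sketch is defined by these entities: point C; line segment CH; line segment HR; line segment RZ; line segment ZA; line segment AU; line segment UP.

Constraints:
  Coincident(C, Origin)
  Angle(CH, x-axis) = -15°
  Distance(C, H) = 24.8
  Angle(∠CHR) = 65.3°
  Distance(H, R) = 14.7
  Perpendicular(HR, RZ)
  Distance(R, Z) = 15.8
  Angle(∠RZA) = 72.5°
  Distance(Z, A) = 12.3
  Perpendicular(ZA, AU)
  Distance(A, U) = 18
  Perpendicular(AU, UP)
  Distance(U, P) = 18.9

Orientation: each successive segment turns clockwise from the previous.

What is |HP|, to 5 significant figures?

26.414

The perpendicularity gives AU at right angles to ZA, so AU runs at -57.200°; with |AU| = 18.0, U = (22.498, -16.104). AU is perpendicular to UP, so UP runs at -147.20°; with |UP| = 18.9, P = (6.6116, -26.342). Then |HP| = |P − H| = 26.414.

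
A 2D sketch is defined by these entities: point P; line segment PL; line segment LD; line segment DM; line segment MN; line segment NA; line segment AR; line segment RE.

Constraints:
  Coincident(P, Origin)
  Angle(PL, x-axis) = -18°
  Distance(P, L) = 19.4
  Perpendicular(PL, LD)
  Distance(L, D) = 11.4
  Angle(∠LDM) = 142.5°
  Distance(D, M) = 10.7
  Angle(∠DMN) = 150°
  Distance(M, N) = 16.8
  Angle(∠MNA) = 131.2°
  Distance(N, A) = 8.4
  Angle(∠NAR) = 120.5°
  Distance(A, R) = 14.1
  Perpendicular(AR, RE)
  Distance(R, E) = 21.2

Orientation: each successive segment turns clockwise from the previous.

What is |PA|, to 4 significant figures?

24.78

∠DMN = 150.0° gives MN at -175.5° from the x-axis; with |MN| = 16.8, N = (-10.64, -24.22). ∠MNA = 131.2° gives NA at 135.7° from the x-axis; with |NA| = 8.4, A = (-16.65, -18.35). Then |PA| = |A − P| = 24.78.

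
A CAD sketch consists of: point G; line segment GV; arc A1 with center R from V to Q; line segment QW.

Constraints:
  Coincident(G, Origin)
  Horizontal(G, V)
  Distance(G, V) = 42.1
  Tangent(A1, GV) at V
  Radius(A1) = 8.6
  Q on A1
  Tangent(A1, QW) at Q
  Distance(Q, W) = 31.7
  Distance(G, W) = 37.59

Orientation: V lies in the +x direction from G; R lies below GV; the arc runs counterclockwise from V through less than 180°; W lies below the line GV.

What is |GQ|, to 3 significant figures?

34.8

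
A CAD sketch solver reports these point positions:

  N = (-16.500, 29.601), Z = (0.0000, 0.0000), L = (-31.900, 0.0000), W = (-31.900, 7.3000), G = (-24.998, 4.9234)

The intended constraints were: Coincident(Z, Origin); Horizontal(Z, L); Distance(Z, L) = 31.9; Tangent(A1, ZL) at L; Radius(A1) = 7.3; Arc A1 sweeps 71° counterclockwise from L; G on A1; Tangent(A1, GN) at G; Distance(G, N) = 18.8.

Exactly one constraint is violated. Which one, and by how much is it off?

Distance(G, N) = 18.8 — off by 7.30.

Z = (0.00, 0.00) ✓; Z.y = 0.00, L.y = 0.00 ✓; |ZL| = 31.90 ✓; ∠(WL, LZ) = 90.00° ✓; |WL| = 7.300 ✓; bearing(W→G) − bearing(W→L) = 71.00° ✓; |WG| = 7.300 ✓; ∠(WG, GN) = 90.00° ✓; |GN| = 26.10 ✗.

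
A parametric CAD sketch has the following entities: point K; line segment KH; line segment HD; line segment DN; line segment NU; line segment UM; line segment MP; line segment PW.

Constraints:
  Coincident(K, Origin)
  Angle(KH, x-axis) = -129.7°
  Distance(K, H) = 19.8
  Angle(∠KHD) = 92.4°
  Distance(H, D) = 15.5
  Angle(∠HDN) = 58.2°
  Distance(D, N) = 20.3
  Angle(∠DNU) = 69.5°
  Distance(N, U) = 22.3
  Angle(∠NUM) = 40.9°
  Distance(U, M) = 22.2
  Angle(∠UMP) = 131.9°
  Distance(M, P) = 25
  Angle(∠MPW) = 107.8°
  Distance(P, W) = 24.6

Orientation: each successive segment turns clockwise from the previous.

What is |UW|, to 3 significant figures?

47.8

K is at the origin; KH runs at -129.7° with length 19.8, so H = (-12.6, -15.2). ∠KHD = 92.4° gives HD at 143° from the x-axis; with |HD| = 15.5, D = (-25.0, -5.84). ∠HDN = 58.2° gives DN at 20.9° from the x-axis; with |DN| = 20.3, N = (-6.01, 1.40). ∠DNU = 69.5° gives NU at -89.6° from the x-axis; with |NU| = 22.3, U = (-5.86, -20.9). ∠NUM = 40.9° gives UM at 131° from the x-axis; with |UM| = 22.2, M = (-20.5, -4.22). ∠UMP = 131.9° gives MP at 83.2° from the x-axis; with |MP| = 25.0, P = (-17.5, 20.6). ∠MPW = 107.8° gives PW at 11.0° from the x-axis; with |PW| = 24.6, W = (6.60, 25.3). Then |UW| = |W − U| = 47.8.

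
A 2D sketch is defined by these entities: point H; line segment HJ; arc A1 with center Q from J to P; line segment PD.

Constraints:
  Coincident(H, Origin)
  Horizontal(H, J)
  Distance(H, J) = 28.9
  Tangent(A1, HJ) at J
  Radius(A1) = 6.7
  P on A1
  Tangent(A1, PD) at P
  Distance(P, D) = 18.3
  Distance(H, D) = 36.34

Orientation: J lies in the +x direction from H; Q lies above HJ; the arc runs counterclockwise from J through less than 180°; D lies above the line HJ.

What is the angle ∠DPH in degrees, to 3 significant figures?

76.0°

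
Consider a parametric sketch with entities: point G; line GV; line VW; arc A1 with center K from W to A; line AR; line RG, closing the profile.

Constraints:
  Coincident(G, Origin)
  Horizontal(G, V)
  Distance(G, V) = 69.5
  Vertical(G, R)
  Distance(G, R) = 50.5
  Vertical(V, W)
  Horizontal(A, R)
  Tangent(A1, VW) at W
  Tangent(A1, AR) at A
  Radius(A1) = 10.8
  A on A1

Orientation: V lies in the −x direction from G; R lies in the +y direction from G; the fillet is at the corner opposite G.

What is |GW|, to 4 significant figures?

80.04

G is at the origin; GV is horizontal with |GV| = 69.5 and V on the −x side, so V = (-69.50, 0.000). G and R share the same x with |GR| = 50.5 and R on the +y side, so R = (0.000, 50.50). The virtual corner opposite G is at (-69.50, 50.50). A1 meets VW tangentially, so KW is at right angles to VW and A1 meets AR tangentially, so KA is at right angles to AR, with radius 10.8, so the center K sits 10.8 in from both sides at K = (-58.70, 39.70). That places the tangent points at W = (-69.50, 39.70) on VW and A = (-58.70, 50.50) on AR. Then |GW| = |W − G| = 80.04.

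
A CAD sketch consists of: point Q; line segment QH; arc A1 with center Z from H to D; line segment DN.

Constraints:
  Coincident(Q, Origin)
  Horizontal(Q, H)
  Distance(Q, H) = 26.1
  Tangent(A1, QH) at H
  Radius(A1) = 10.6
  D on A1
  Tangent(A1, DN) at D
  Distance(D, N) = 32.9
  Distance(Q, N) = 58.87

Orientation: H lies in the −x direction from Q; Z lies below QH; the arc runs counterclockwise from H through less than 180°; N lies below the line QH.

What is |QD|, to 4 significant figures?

37.62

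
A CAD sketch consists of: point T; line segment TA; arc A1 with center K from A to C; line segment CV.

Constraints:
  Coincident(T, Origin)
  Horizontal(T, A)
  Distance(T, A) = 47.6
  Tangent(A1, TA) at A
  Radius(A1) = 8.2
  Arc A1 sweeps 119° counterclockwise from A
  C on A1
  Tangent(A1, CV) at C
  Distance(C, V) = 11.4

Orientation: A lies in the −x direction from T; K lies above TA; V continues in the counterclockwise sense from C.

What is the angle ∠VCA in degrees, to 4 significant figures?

120.5°

On A1, A sits at bearing -90° from K; a 119° counterclockwise sweep puts C at bearing 29°, so C = K + 8.2·(cos 29°, sin 29°) = (-40.43, 12.18). Tangency of A1 to CV means the radius KC is perpendicular to CV, so CV runs along (−sin 29°, cos 29°); with |CV| = 11.4, V = (-45.95, 22.15). Then cos ∠VCA = CV·CA / (|CV||CA|), giving 120.5°.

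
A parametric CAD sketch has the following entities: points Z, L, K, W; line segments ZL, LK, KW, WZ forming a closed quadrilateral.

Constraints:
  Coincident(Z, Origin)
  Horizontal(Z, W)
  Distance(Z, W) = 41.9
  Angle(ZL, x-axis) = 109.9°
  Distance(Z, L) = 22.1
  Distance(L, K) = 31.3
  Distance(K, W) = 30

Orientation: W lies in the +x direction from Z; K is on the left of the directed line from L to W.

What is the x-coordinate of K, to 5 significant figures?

23.632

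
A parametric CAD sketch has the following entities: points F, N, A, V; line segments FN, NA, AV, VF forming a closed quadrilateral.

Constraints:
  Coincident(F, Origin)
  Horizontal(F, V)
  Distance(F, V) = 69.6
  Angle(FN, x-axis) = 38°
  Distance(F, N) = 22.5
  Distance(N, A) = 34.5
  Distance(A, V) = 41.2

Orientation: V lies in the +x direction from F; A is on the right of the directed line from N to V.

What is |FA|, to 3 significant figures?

36.7

F is at the origin; FV is horizontal with |FV| = 69.6 and V in +x, so V = (69.6, 0). FN runs at 38.0° with |FN| = 22.5, so N = (17.7, 13.9). A is determined by |NA| = 34.5 and |AV| = 41.2 together: it lies at the intersection of circle(N, 34.5) and circle(V, 41.2). With |NV| = 53.7, the foot of the radical line on NV is 22.1 from N and the perpendicular offset is √(34.5² − 22.1²) = 26.5. Taking the right-of-NV solution: A = (32.3, -17.4).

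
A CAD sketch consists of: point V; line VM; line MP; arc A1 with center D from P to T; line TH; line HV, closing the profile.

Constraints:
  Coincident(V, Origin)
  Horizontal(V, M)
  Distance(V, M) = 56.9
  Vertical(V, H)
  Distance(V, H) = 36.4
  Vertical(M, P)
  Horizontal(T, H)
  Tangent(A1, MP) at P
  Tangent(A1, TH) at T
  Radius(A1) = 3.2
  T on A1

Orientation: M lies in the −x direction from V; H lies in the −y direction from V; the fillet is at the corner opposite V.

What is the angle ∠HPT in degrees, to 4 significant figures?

41.78°

V is at the origin; V and M share the same y with |VM| = 56.9 and M on the −x side, so M = (-56.90, 0.000). VH is vertical with |VH| = 36.4 and H on the −y side, so H = (0.000, -36.40). The virtual corner opposite V is at (-56.90, -36.40). A1 meets MP tangentially, so DP is at right angles to MP and the tangent condition forces DT to be normal to TH, with radius 3.2, so the center D sits 3.2 in from both sides at D = (-53.70, -33.20). That places the tangent points at P = (-56.90, -33.20) on MP and T = (-53.70, -36.40) on TH. Then cos ∠HPT = PH·PT / (|PH||PT|), giving 41.78°.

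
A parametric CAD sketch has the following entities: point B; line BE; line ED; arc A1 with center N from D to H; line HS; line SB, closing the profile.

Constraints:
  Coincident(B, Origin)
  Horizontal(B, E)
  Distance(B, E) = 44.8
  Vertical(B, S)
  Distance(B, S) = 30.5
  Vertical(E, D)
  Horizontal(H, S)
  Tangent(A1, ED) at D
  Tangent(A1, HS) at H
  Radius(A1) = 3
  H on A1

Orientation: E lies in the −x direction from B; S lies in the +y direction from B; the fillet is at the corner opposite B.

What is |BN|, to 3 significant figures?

50.0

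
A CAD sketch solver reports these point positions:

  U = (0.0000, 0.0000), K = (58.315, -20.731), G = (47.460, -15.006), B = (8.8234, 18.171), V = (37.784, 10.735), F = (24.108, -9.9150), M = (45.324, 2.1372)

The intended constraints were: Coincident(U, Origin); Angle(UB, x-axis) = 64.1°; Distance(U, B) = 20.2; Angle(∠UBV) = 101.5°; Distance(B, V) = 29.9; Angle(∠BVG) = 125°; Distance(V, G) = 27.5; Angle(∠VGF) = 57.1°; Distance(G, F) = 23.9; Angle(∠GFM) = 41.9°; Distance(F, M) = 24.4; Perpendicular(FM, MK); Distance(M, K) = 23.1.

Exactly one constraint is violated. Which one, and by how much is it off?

Distance(M, K) = 23.1 — off by 3.20.

U = (0.00, 0.00) ✓; UB at 64.10° ✓; |UB| = 20.20 ✓; ∠UBV = 101.5° ✓; |BV| = 29.90 ✓; ∠BVG = 125.0° ✓; |VG| = 27.50 ✓; ∠VGF = 57.10° ✓; |GF| = 23.90 ✓; ∠GFM = 41.90° ✓; |FM| = 24.40 ✓; ∠(FM, MK) = 90.00° ✓; |MK| = 26.30 ✗.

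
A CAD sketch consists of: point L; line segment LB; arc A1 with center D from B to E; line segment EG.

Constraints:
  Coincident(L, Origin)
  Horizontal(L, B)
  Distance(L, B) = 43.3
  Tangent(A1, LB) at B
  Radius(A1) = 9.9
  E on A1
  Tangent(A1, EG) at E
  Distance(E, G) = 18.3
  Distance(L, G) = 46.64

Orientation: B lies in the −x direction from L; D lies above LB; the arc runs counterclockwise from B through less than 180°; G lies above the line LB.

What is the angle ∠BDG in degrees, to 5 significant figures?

159.96°

Checks: |DE| = 9.900 ✓; ∠(DE, EG) = 90.00° ✓; |EG| = 18.30 ✓; |LG| = 46.64 ✓.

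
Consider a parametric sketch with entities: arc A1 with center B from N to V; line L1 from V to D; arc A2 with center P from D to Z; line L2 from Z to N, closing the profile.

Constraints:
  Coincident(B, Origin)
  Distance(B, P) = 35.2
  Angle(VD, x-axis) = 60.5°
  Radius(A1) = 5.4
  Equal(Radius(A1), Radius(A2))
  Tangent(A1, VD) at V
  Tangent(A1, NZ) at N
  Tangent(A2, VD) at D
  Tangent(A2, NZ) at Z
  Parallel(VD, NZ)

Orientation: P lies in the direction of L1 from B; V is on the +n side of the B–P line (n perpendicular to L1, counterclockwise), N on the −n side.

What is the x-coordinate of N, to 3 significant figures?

4.70

The slot axis is L1's direction at 60.5°, so u = (cos 60.5°, sin 60.5°) = (0.492, 0.870) and n = (−sin 60.5°, cos 60.5°) = (-0.870, 0.492). B is at the origin and P lies 35.2 along u from B, so P = 35.2·u = (17.3, 30.6). Tangency of A1 to both parallel lines with radius 5.4 puts V and N at B ± 5.4·n: V = (-4.70, 2.66), N = (4.70, -2.66). So N.x = 4.70.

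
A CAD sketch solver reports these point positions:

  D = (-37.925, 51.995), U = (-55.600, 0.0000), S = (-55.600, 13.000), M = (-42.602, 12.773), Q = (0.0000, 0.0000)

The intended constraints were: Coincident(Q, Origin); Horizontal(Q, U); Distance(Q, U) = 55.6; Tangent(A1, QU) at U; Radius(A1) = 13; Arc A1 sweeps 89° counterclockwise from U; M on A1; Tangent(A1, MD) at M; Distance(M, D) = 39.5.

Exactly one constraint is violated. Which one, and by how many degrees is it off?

Tangent(A1, MD) at M — off by 5.80°.

Q = (0.00, 0.00) ✓; Q.y = 0.00, U.y = 0.00 ✓; |QU| = 55.60 ✓; ∠(SU, UQ) = 90.00° ✓; |SU| = 13.00 ✓; bearing(S→M) − bearing(S→U) = 89.00° ✓; |SM| = 13.00 ✓; ∠(SM, MD) = 95.80° ✗; |MD| = 39.50 ✓.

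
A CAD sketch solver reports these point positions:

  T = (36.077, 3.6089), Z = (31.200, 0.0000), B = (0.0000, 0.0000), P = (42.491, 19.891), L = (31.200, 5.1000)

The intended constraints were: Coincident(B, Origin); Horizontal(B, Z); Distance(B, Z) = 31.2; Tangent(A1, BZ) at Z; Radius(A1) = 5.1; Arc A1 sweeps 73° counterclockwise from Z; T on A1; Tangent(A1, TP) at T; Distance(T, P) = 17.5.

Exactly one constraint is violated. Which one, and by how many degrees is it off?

Tangent(A1, TP) at T — off by 4.50°.

B = (0.00, 0.00) ✓; B.y = 0.00, Z.y = 0.00 ✓; |BZ| = 31.20 ✓; ∠(LZ, ZB) = 90.00° ✓; |LZ| = 5.100 ✓; bearing(L→T) − bearing(L→Z) = 73.00° ✓; |LT| = 5.100 ✓; ∠(LT, TP) = 94.50° ✗; |TP| = 17.50 ✓.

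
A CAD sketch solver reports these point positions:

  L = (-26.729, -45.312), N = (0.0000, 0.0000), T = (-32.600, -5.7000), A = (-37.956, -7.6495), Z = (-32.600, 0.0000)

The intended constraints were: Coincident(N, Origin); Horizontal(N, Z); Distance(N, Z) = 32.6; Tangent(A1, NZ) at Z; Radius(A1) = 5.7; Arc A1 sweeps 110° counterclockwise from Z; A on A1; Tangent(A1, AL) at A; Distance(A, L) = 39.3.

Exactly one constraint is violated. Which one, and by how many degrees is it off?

Tangent(A1, AL) at A — off by 3.40°.

N = (0.00, 0.00) ✓; N.y = 0.00, Z.y = 0.00 ✓; |NZ| = 32.60 ✓; ∠(TZ, ZN) = 90.00° ✓; |TZ| = 5.700 ✓; bearing(T→A) − bearing(T→Z) = 110.0° ✓; |TA| = 5.700 ✓; ∠(TA, AL) = 93.40° ✗; |AL| = 39.30 ✓.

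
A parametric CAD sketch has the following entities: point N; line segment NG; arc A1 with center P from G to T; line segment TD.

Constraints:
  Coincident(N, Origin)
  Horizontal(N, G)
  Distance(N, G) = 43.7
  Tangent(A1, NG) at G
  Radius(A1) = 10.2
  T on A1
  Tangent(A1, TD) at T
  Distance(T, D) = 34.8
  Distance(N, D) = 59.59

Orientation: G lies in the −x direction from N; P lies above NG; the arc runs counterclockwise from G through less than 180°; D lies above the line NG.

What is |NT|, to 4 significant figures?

35.48

N is at the origin; NG is horizontal with |NG| = 43.7 and G on the −x side, so G = (-43.70, 0.000). The tangent condition forces PG to be normal to NG, so P = G + (0, 10.2) = (-43.70, 10.20). Since PT ⟂ TD (tangency), |PD| = √(10.2² + 34.8²) = 36.26 regardless of where T sits on A1. So D lies on both circle(N, 59.59) and circle(P, 36.26); the above-NG intersection is D = (-37.89, 46.00). T is the foot of the tangent from D: T = (-33.58, 11.46).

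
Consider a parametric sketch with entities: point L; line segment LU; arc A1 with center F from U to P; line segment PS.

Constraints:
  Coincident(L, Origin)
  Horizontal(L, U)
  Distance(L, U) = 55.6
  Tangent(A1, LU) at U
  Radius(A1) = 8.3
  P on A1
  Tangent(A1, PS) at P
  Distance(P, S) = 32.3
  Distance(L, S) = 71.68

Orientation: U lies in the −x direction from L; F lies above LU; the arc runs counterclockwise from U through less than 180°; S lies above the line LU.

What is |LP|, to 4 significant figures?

49.02

Checks: |FP| = 8.300 ✓; ∠(FP, PS) = 90.00° ✓; |PS| = 32.30 ✓; |LS| = 71.68 ✓.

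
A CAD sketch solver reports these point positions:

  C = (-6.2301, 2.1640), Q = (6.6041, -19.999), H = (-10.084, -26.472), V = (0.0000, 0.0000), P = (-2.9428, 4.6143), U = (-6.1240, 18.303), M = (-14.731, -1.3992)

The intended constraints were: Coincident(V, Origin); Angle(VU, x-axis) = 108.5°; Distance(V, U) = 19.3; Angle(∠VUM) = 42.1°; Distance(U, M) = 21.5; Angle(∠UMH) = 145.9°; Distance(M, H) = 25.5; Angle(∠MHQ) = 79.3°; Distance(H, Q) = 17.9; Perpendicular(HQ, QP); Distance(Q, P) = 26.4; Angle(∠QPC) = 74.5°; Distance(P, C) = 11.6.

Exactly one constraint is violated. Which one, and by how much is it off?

Distance(P, C) = 11.6 — off by 7.50.

V = (0.00, 0.00) ✓; VU at 108.5° ✓; |VU| = 19.30 ✓; ∠VUM = 42.10° ✓; |UM| = 21.50 ✓; ∠UMH = 145.9° ✓; |MH| = 25.50 ✓; ∠MHQ = 79.30° ✓; |HQ| = 17.90 ✓; ∠(HQ, QP) = 90.00° ✓; |QP| = 26.40 ✓; ∠QPC = 74.50° ✓; |PC| = 4.100 ✗.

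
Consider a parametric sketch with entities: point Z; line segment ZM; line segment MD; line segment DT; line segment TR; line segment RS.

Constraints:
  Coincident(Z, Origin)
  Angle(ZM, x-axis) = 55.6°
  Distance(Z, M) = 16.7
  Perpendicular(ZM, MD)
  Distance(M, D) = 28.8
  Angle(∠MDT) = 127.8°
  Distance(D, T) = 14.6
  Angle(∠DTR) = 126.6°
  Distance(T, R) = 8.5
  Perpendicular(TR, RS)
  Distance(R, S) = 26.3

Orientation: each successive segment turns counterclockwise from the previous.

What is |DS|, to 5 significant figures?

22.551

Z is at the origin; ZM runs at 55.6° with length 16.7, so M = (9.4349, 13.779). The perpendicularity gives MD at right angles to ZM, so MD runs at 145.60°; with |MD| = 28.8, D = (-14.328, 30.050). ∠MDT = 127.8° gives DT at -162.20° from the x-axis; with |DT| = 14.6, T = (-28.229, 25.587). ∠DTR = 126.6° gives TR at -108.80° from the x-axis; with |TR| = 8.5, R = (-30.969, 17.541). TR is perpendicular to RS, so RS runs at -18.800°; with |RS| = 26.3, S = (-6.0718, 9.0652). Then |DS| = |S − D| = 22.551.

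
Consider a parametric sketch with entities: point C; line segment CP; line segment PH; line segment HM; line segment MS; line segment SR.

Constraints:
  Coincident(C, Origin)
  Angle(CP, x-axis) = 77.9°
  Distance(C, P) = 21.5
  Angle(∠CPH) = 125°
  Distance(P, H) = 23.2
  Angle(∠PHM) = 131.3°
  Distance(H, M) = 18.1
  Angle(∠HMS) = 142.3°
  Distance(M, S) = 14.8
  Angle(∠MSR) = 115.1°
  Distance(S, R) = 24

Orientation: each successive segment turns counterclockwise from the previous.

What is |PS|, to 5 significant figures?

45.893

C is at the origin; CP runs at 77.9° with length 21.5, so P = (4.5068, 21.022). ∠CPH = 125.0° gives PH at 132.90° from the x-axis; with |PH| = 23.2, H = (-11.286, 38.017). ∠PHM = 131.3° gives HM at -178.40° from the x-axis; with |HM| = 18.1, M = (-29.379, 37.512). ∠HMS = 142.3° gives MS at -140.70° from the x-axis; with |MS| = 14.8, S = (-40.832, 28.138). Then |PS| = |S − P| = 45.893.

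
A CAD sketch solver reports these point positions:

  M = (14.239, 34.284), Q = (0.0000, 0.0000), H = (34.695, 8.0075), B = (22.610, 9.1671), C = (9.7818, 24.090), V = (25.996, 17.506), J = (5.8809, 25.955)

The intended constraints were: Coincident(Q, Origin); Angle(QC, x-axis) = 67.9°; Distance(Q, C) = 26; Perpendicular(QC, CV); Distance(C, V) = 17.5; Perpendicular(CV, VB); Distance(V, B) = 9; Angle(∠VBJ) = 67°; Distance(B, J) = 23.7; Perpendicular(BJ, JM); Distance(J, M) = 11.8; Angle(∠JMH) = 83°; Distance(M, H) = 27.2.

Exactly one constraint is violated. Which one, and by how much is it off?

Distance(M, H) = 27.2 — off by 6.10.

Q = (0.00, 0.00) ✓; QC at 67.90° ✓; |QC| = 26.00 ✓; ∠(QC, CV) = 90.00° ✓; |CV| = 17.50 ✓; ∠(CV, VB) = 90.00° ✓; |VB| = 9.000 ✓; ∠VBJ = 67.00° ✓; |BJ| = 23.70 ✓; ∠(BJ, JM) = 90.00° ✓; |JM| = 11.80 ✓; ∠JMH = 83.00° ✓; |MH| = 33.30 ✗.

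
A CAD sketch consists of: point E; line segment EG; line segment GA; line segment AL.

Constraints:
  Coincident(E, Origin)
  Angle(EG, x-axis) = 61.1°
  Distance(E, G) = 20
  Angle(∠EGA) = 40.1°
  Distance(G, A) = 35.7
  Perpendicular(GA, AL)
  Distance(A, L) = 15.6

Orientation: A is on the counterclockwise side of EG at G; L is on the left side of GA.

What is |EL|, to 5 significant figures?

20.582

∠EGA = 40.1°, so GA runs at 61.1° + (180° − 40.1°) = 201.00° from the x-axis; with |GA| = 35.7, A = G + 35.7·(cos 201.00°, sin 201.00°) = (-23.663, 4.7156). The perpendicularity gives AL at right angles to GA; with |AL| = 15.6 on the left of GA, L = A + 15.6·(0.35837, -0.93358) = (-18.073, -9.8483). Then |EL| = |L − E| = 20.582.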